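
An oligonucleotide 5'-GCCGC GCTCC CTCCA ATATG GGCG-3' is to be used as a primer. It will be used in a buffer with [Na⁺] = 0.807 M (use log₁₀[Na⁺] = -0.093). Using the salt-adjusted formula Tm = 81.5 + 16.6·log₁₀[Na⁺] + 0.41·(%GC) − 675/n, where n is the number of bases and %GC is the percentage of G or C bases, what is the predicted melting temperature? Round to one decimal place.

80.9°C

Length n = 24. A=3, G=7, C=10, T=4
G+C = 17, so %GC = 17/24 × 100 = 70.833%
Salt term: 16.6 × (-0.093) = -1.544
GC term: 0.41 × 70.833 = 29.042; length term: −675/24 = −28.125
Tm = 81.5 + (-1.544) + 29.042 − 28.125 = 80.873 → 80.9°C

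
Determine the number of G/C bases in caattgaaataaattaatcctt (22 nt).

4

Scanning the sequence gives A=10, G=1, T=8, C=3.
G+C = 1 + 3 = 4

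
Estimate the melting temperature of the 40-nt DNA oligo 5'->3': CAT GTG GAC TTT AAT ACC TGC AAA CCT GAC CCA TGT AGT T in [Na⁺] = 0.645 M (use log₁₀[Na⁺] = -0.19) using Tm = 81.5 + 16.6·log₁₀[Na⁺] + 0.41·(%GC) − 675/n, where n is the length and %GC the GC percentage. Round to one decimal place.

Length n = 40. Counting bases: A=11, T=12, G=7, C=10
G+C = 17, so %GC = 17/40 × 100 = 42.5%
Salt term: 16.6 × (-0.19) = -3.154
GC term: 0.41 × 42.5 = 17.425; length term: −675/40 = −16.875
Tm = 81.5 + (-3.154) + 17.425 − 16.875 = 78.896 → 78.9°C

78.9°C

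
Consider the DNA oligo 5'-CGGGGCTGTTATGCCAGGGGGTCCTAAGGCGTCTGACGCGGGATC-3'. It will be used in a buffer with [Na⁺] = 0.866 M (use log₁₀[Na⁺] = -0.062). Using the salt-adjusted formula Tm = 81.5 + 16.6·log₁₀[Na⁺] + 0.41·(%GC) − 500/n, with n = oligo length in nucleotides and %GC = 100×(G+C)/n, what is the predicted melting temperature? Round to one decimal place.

Length n = 45. Base counts: G=19, T=9, C=11, A=6
G+C = 30, so %GC = 30/45 × 100 = 66.667%
Salt term: 16.6 × (-0.062) = -1.029
GC term: 0.41 × 66.667 = 27.333; length term: −500/45 = −11.111
Tm = 81.5 + (-1.029) + 27.333 − 11.111 = 96.693 → 96.7°C

96.7°C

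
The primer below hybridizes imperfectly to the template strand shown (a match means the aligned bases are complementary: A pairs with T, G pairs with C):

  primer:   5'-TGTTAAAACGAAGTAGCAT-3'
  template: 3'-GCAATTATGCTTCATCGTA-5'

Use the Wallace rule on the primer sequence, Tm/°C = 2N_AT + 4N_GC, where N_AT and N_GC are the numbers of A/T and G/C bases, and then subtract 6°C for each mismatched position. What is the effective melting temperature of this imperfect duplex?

38°C

Primer base counts: A=8, T=5, G=4, C=2 → A+T=13, G+C=6
Perfect-match Tm = 2(13) + 4(6) = 26 + 24 = 50°C
Mismatches (positions where the bases are not complementary): 2 (at positions 1, 7)
Effective Tm = 50 − 2×6 = 50 − 12 = 38°C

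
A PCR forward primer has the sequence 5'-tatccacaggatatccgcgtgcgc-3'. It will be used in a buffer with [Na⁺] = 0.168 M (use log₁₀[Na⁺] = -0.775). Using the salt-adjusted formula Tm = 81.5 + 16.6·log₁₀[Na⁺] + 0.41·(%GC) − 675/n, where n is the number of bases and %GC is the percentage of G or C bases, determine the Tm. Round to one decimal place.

Length n = 24. Scanning the sequence gives T=5, A=5, C=8, G=6.
G+C = 14, so %GC = 14/24 × 100 = 58.333%
Salt term: 16.6 × (-0.775) = -12.865
GC term: 0.41 × 58.333 = 23.917; length term: −675/24 = −28.125
Tm = 81.5 + (-12.865) + 23.917 − 28.125 = 64.427 → 64.4°C

64.4°C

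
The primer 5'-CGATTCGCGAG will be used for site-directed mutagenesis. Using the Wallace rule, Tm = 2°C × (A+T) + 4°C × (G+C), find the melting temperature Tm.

36°C

Counting bases: G=4, T=2, C=3, A=2
So N_AT = 4 and N_GC = 7.
Tm = 4·7 + 2·4 = 28 + 8 = 36°C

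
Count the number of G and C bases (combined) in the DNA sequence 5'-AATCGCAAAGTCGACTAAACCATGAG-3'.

11

Scanning the sequence gives T=4, A=11, G=5, C=6.
G+C = 5 + 6 = 11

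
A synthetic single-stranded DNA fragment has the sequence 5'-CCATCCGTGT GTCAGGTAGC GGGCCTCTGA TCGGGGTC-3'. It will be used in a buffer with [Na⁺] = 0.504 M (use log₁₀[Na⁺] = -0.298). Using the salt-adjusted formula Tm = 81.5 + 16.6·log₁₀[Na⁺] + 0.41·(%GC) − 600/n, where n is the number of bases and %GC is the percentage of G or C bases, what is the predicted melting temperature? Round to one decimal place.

Length n = 38. A=4, T=9, G=14, C=11
G+C = 25, so %GC = 25/38 × 100 = 65.789%
Salt term: 16.6 × (-0.298) = -4.947
GC term: 0.41 × 65.789 = 26.973; length term: −600/38 = −15.789
Tm = 81.5 + (-4.947) + 26.973 − 15.789 = 87.737 → 87.7°C

87.7°C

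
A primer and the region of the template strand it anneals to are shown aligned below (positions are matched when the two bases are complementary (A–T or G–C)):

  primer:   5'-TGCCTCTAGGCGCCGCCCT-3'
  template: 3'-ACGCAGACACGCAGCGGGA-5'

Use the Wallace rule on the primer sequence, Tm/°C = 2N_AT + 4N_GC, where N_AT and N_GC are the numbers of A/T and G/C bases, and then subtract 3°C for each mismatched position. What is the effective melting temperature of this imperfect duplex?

54°C

Primer base counts: A=1, T=4, G=5, C=9 → A+T=5, G+C=14
Perfect-match Tm = 2(5) + 4(14) = 10 + 56 = 66°C
Mismatches (positions where the bases are not complementary): 4 (at positions 4, 8, 9, 13)
Effective Tm = 66 − 4×3 = 66 − 12 = 54°C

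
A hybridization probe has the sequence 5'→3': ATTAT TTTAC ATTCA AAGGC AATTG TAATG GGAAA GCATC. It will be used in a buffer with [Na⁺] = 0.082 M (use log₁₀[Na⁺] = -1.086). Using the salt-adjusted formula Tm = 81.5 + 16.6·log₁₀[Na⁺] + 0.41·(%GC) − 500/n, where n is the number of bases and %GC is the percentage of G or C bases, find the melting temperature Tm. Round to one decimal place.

Length n = 40. C=5, T=13, G=7, A=15
G+C = 12, so %GC = 12/40 × 100 = 30%
Salt term: 16.6 × (-1.086) = -18.028
GC term: 0.41 × 30 = 12.3; length term: −500/40 = −12.5
Tm = 81.5 + (-18.028) + 12.3 − 12.5 = 63.272 → 63.3°C

63.3°C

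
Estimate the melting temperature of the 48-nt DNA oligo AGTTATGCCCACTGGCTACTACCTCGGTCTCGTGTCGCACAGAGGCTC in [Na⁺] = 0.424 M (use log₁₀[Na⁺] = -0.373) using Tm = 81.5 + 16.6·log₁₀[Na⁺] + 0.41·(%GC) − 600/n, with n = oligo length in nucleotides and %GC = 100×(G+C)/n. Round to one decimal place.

Length n = 48. Scanning the sequence gives G=12, C=16, T=12, A=8.
G+C = 28, so %GC = 28/48 × 100 = 58.333%
Salt term: 16.6 × (-0.373) = -6.192
GC term: 0.41 × 58.333 = 23.917; length term: −600/48 = −12.5
Tm = 81.5 + (-6.192) + 23.917 − 12.5 = 86.725 → 86.7°C

86.7°C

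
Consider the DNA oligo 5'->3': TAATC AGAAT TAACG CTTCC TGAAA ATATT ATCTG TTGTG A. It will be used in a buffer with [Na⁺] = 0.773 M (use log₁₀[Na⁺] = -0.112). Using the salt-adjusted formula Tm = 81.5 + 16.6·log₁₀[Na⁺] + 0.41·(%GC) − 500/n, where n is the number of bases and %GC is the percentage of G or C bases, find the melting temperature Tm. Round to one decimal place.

79.4°C

Length n = 41. G=6, A=14, C=6, T=15
G+C = 12, so %GC = 12/41 × 100 = 29.268%
Salt term: 16.6 × (-0.112) = -1.859
GC term: 0.41 × 29.268 = 12; length term: −500/41 = −12.195
Tm = 81.5 + (-1.859) + 12 − 12.195 = 79.446 → 79.4°C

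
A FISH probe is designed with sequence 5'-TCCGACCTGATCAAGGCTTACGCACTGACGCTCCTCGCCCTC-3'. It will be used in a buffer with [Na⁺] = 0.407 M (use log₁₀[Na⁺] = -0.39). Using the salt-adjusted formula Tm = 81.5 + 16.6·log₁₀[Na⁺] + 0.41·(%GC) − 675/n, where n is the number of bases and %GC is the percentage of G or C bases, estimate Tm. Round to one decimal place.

Length n = 42. T=9, G=8, C=18, A=7
G+C = 26, so %GC = 26/42 × 100 = 61.905%
Salt term: 16.6 × (-0.39) = -6.474
GC term: 0.41 × 61.905 = 25.381; length term: −675/42 = −16.071
Tm = 81.5 + (-6.474) + 25.381 − 16.071 = 84.336 → 84.3°C

84.3°C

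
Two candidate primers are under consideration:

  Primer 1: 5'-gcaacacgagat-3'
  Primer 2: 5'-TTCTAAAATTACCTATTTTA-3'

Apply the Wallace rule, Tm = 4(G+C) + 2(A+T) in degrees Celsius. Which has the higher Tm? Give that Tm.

Primer 1: A+T=6, G+C=6 → Tm = 2(6)+4(6) = 36°C
Primer 2: A+T=17, G+C=3 → Tm = 2(17)+4(3) = 46°C
36°C vs 46°C → primer 2 is higher.

Primer 2, 46°C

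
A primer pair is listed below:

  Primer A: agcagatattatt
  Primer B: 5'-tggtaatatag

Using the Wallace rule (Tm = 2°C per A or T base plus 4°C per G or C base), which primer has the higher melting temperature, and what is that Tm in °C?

Primer A: A+T=10, G+C=3 → Tm = 2(10)+4(3) = 32°C
Primer B: A+T=8, G+C=3 → Tm = 2(8)+4(3) = 28°C
32°C vs 28°C → primer A is higher.

Primer A, 32°C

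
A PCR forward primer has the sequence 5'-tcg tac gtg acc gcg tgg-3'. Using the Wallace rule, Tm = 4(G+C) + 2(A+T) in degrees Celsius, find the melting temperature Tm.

Scanning the sequence gives A=2, C=5, T=4, G=7.
AT pairs contribute 6, GC pairs contribute 12.
Tm = 2(6) + 4(12) = 12 + 48 = 60°C

60°C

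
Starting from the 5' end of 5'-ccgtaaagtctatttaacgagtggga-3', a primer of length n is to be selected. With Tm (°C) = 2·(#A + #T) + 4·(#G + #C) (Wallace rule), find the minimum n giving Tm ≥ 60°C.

First 21 bases: CCGTAAAGTCTATTTAACGAG → Tm = 58°C (< 60°C)
First 22 bases: CCGTAAAGTCTATTTAACGAGT → Tm = 60°C (≥ 60°C)
Since every base adds ≥2°C, Tm only increases with n, so the threshold is first crossed at n = 22.

n = 22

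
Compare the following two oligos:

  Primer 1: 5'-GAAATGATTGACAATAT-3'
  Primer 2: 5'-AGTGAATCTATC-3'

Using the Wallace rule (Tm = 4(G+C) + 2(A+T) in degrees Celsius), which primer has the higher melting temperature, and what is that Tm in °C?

Primer 1, 42°C

Primer 1: A+T=13, G+C=4 → Tm = 2(13)+4(4) = 42°C
Primer 2: A+T=8, G+C=4 → Tm = 2(8)+4(4) = 32°C
42°C vs 32°C → primer 1 is higher.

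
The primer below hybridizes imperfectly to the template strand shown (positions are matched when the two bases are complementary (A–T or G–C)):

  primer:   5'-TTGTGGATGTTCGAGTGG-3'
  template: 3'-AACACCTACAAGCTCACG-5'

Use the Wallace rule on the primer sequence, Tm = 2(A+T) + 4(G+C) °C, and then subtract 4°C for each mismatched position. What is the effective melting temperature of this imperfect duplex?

Primer base counts: A=2, T=7, G=8, C=1 → A+T=9, G+C=9
Perfect-match Tm = 2(9) + 4(9) = 18 + 36 = 54°C
Mismatches (positions where the bases are not complementary): 1 (at position 18)
Effective Tm = 54 − 1×4 = 54 − 4 = 50°C

50°C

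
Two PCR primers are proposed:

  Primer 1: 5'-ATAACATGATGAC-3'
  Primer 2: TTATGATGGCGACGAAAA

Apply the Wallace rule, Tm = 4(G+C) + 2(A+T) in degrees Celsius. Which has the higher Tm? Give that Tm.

Primer 1: A+T=9, G+C=4 → Tm = 2(9)+4(4) = 34°C
Primer 2: A+T=11, G+C=7 → Tm = 2(11)+4(7) = 50°C
34°C vs 50°C → primer 2 is higher.

Primer 2, 50°C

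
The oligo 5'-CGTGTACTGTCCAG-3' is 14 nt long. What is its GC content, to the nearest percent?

57%

C=4, A=2, G=4, T=4
G+C = 4 + 4 = 8 out of 14 bases
%GC = 8/14 × 100 = 57.14% ≈ 57%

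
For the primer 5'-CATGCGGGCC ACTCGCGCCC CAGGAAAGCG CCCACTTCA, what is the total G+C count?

C=17, T=4, G=10, A=8
G+C = 10 + 17 = 27

27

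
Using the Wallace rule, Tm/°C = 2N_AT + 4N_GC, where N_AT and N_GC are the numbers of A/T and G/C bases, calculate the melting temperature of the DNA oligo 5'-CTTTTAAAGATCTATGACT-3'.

Base counts: A=6, G=2, T=8, C=3
A+T = 14, G+C = 5
Tm = 4·5 + 2·14 = 20 + 28 = 48°C

48°C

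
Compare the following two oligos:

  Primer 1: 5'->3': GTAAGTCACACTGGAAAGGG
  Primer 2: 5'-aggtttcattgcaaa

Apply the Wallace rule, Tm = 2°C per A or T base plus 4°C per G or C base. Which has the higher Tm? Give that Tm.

Primer 1, 60°C

Primer 1: A+T=10, G+C=10 → Tm = 2(10)+4(10) = 60°C
Primer 2: A+T=10, G+C=5 → Tm = 2(10)+4(5) = 40°C
60°C vs 40°C → primer 1 is higher.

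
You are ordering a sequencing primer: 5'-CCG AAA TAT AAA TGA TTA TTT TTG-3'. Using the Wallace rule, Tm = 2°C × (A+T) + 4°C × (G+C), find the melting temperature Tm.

Scanning the sequence gives G=3, C=2, A=9, T=10.
AT pairs contribute 19, GC pairs contribute 5.
Tm = 2×19 + 4×5 = 58°C

58°C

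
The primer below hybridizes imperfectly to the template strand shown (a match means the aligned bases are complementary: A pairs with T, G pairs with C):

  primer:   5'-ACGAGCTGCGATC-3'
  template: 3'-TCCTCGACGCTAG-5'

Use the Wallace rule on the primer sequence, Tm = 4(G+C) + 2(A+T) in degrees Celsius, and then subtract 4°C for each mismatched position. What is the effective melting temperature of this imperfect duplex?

38°C

Primer base counts: A=3, T=2, G=4, C=4 → A+T=5, G+C=8
Perfect-match Tm = 2(5) + 4(8) = 10 + 32 = 42°C
Mismatches (positions where the bases are not complementary): 1 (at position 2)
Effective Tm = 42 − 1×4 = 42 − 4 = 38°C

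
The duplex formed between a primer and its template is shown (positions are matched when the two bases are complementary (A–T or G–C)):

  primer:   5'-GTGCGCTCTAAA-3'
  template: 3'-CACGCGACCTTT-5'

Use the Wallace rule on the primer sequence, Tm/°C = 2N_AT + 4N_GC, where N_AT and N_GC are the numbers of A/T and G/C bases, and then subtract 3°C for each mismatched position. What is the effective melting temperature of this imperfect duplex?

Primer base counts: A=3, T=3, G=3, C=3 → A+T=6, G+C=6
Perfect-match Tm = 2(6) + 4(6) = 12 + 24 = 36°C
Mismatches (positions where the bases are not complementary): 2 (at positions 8, 9)
Effective Tm = 36 − 2×3 = 36 − 6 = 30°C

30°C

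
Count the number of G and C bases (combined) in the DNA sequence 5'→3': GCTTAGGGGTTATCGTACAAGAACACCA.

13

Counting bases: G=7, T=6, C=6, A=9
Total G or C: 7 + 6 = 13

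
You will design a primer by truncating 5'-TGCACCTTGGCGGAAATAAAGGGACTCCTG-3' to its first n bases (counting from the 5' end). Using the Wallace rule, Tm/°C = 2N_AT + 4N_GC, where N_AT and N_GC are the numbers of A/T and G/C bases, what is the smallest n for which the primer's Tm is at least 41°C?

First 12 bases: TGCACCTTGGCG → Tm = 40°C (< 41°C)
First 13 bases: TGCACCTTGGCGG → Tm = 44°C (≥ 41°C)
Since every base adds ≥2°C, Tm only increases with n, so the threshold is first crossed at n = 13.

n = 13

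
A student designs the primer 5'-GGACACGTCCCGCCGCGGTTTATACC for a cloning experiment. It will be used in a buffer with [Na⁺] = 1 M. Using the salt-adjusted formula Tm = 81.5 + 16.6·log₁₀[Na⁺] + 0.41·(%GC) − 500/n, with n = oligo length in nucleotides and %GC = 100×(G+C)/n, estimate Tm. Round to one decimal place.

Length n = 26. Scanning the sequence gives C=10, A=4, T=5, G=7.
G+C = 17, so %GC = 17/26 × 100 = 65.385%
Salt term: 16.6 × (0) = 0
GC term: 0.41 × 65.385 = 26.808; length term: −500/26 = −19.231
Tm = 81.5 + (0) + 26.808 − 19.231 = 89.077 → 89.1°C

89.1°C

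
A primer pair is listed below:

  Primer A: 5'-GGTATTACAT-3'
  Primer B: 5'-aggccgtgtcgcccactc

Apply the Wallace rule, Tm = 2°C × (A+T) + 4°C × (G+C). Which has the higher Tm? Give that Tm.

Primer B, 62°C

Primer A: A+T=7, G+C=3 → Tm = 2(7)+4(3) = 26°C
Primer B: A+T=5, G+C=13 → Tm = 2(5)+4(13) = 62°C
26°C vs 62°C → primer B is higher.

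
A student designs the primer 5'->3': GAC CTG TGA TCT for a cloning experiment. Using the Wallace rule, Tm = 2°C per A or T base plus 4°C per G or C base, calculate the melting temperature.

Counting bases: C=3, T=4, G=3, A=2
AT pairs contribute 6, GC pairs contribute 6.
Tm = 4·6 + 2·6 = 24 + 12 = 36°C

36°C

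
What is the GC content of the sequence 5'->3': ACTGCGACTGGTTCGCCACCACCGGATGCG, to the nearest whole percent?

67%

Counting bases: A=5, C=11, G=9, T=5
G+C = 9 + 11 = 20 out of 30 bases
%GC = 20/30 × 100 = 66.67% ≈ 67%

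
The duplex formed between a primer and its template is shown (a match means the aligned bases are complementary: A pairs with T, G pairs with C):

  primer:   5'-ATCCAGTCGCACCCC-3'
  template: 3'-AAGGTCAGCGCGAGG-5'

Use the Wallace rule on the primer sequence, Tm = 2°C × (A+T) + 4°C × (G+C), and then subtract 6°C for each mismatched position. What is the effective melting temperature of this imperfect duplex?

Primer base counts: A=3, T=2, G=2, C=8 → A+T=5, G+C=10
Perfect-match Tm = 2(5) + 4(10) = 10 + 40 = 50°C
Mismatches (positions where the bases are not complementary): 3 (at positions 1, 11, 13)
Effective Tm = 50 − 3×6 = 50 − 18 = 32°C

32°C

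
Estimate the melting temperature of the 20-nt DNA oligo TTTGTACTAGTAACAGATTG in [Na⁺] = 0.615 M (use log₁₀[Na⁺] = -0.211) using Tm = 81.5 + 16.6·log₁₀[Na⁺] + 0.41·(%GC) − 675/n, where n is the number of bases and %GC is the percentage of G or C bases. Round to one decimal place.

Length n = 20. Scanning the sequence gives A=6, C=2, T=8, G=4.
G+C = 6, so %GC = 6/20 × 100 = 30%
Salt term: 16.6 × (-0.211) = -3.503
GC term: 0.41 × 30 = 12.3; length term: −675/20 = −33.75
Tm = 81.5 + (-3.503) + 12.3 − 33.75 = 56.547 → 56.5°C

56.5°C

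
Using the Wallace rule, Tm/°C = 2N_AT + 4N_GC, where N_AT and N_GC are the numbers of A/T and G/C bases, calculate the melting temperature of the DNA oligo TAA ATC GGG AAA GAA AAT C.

50°C

C=2, T=3, G=4, A=10
AT pairs contribute 13, GC pairs contribute 6.
Tm = 4·6 + 2·13 = 24 + 26 = 50°C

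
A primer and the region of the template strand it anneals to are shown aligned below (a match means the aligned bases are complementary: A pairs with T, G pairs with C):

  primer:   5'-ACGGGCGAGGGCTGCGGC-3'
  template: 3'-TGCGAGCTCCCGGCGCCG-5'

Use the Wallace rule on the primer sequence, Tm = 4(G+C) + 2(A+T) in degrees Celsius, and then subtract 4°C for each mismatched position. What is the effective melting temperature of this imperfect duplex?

Primer base counts: A=2, T=1, G=10, C=5 → A+T=3, G+C=15
Perfect-match Tm = 2(3) + 4(15) = 6 + 60 = 66°C
Mismatches (positions where the bases are not complementary): 3 (at positions 4, 5, 13)
Effective Tm = 66 − 3×4 = 66 − 12 = 54°C

54°C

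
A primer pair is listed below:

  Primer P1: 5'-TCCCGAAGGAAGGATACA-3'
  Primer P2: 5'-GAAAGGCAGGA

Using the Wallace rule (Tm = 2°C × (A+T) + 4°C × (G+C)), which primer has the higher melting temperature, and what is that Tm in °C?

Primer P1, 54°C

Primer P1: A+T=9, G+C=9 → Tm = 2(9)+4(9) = 54°C
Primer P2: A+T=5, G+C=6 → Tm = 2(5)+4(6) = 34°C
54°C vs 34°C → primer P1 is higher.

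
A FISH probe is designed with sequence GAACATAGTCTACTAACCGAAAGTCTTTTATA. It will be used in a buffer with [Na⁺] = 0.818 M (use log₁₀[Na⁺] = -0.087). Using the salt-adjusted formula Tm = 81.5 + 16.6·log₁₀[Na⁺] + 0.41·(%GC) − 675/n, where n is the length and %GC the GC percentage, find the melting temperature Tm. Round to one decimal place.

Length n = 32. Counting bases: T=10, C=6, A=12, G=4
G+C = 10, so %GC = 10/32 × 100 = 31.25%
Salt term: 16.6 × (-0.087) = -1.444
GC term: 0.41 × 31.25 = 12.812; length term: −675/32 = −21.094
Tm = 81.5 + (-1.444) + 12.812 − 21.094 = 71.774 → 71.8°C

71.8°C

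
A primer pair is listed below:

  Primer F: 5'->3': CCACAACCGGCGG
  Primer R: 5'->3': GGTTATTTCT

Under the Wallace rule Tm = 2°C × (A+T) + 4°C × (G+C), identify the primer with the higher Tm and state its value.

Primer F, 46°C

Primer F: A+T=3, G+C=10 → Tm = 2(3)+4(10) = 46°C
Primer R: A+T=7, G+C=3 → Tm = 2(7)+4(3) = 26°C
46°C vs 26°C → primer F is higher.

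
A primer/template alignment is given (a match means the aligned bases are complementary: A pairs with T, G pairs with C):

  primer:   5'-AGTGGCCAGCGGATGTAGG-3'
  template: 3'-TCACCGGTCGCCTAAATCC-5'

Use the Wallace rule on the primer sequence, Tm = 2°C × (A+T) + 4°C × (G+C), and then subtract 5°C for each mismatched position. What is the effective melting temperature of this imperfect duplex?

Primer base counts: A=4, T=3, G=9, C=3 → A+T=7, G+C=12
Perfect-match Tm = 2(7) + 4(12) = 14 + 48 = 62°C
Mismatches (positions where the bases are not complementary): 1 (at position 15)
Effective Tm = 62 − 1×5 = 62 − 5 = 57°C

57°C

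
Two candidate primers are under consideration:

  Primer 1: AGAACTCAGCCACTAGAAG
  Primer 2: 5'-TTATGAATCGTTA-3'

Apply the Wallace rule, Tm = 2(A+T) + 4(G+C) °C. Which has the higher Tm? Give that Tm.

Primer 1, 56°C

Primer 1: A+T=10, G+C=9 → Tm = 2(10)+4(9) = 56°C
Primer 2: A+T=10, G+C=3 → Tm = 2(10)+4(3) = 32°C
56°C vs 32°C → primer 1 is higher.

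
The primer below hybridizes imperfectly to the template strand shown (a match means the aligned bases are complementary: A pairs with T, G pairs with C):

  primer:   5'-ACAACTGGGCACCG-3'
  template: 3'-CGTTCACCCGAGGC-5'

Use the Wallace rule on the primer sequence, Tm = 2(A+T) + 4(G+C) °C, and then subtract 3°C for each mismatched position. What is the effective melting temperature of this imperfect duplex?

Primer base counts: A=4, T=1, G=4, C=5 → A+T=5, G+C=9
Perfect-match Tm = 2(5) + 4(9) = 10 + 36 = 46°C
Mismatches (positions where the bases are not complementary): 3 (at positions 1, 5, 11)
Effective Tm = 46 − 3×3 = 46 − 9 = 37°C

37°C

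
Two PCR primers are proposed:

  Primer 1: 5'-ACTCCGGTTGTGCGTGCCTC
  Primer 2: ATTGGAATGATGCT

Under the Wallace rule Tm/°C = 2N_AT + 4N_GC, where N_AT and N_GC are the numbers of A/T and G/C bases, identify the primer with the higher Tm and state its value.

Primer 1, 66°C

Primer 1: A+T=7, G+C=13 → Tm = 2(7)+4(13) = 66°C
Primer 2: A+T=9, G+C=5 → Tm = 2(9)+4(5) = 38°C
66°C vs 38°C → primer 1 is higher.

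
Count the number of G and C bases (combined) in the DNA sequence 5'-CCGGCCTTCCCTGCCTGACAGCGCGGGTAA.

Scanning the sequence gives G=9, C=12, T=5, A=4.
G+C = 9 + 12 = 21

21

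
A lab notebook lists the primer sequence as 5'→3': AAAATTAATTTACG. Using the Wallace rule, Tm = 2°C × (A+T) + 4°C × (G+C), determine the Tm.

32°C

Base counts: T=5, A=7, G=1, C=1
AT pairs contribute 12, GC pairs contribute 2.
Tm = 2×12 + 4×2 = 32°C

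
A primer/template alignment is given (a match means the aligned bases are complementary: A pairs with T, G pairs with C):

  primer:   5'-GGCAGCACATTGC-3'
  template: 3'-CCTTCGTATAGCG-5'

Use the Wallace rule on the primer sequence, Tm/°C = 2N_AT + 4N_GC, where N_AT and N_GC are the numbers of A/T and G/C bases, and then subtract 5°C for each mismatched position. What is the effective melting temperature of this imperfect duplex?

Primer base counts: A=3, T=2, G=4, C=4 → A+T=5, G+C=8
Perfect-match Tm = 2(5) + 4(8) = 10 + 32 = 42°C
Mismatches (positions where the bases are not complementary): 3 (at positions 3, 8, 11)
Effective Tm = 42 − 3×5 = 42 − 15 = 27°C

27°C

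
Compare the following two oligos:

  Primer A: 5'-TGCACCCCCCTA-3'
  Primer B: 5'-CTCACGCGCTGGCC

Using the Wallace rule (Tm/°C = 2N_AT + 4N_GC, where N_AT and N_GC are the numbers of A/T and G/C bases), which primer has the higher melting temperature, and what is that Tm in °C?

Primer B, 50°C

Primer A: A+T=4, G+C=8 → Tm = 2(4)+4(8) = 40°C
Primer B: A+T=3, G+C=11 → Tm = 2(3)+4(11) = 50°C
40°C vs 50°C → primer B is higher.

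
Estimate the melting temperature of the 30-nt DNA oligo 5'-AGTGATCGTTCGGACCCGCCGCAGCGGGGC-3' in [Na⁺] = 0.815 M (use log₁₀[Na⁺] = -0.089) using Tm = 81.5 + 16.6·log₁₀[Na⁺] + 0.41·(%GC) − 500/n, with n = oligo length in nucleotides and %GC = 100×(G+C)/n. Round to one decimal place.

93.4°C

Length n = 30. Counting bases: A=4, T=4, C=10, G=12
G+C = 22, so %GC = 22/30 × 100 = 73.333%
Salt term: 16.6 × (-0.089) = -1.477
GC term: 0.41 × 73.333 = 30.067; length term: −500/30 = −16.667
Tm = 81.5 + (-1.477) + 30.067 − 16.667 = 93.423 → 93.4°C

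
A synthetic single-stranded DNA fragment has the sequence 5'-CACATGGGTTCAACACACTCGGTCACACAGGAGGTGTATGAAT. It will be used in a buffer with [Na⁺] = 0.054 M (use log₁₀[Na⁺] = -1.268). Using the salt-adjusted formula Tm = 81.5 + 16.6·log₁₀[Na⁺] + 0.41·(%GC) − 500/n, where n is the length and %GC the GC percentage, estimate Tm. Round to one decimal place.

Length n = 43. Base counts: T=9, C=10, A=13, G=11
G+C = 21, so %GC = 21/43 × 100 = 48.837%
Salt term: 16.6 × (-1.268) = -21.049
GC term: 0.41 × 48.837 = 20.023; length term: −500/43 = −11.628
Tm = 81.5 + (-21.049) + 20.023 − 11.628 = 68.846 → 68.8°C

68.8°C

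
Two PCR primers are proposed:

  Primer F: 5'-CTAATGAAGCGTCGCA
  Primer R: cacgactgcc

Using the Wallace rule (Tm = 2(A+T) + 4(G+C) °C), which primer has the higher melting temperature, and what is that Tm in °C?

Primer F: A+T=8, G+C=8 → Tm = 2(8)+4(8) = 48°C
Primer R: A+T=3, G+C=7 → Tm = 2(3)+4(7) = 34°C
48°C vs 34°C → primer F is higher.

Primer F, 48°C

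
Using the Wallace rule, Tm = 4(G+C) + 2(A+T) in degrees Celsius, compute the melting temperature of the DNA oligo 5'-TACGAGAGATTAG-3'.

Counting bases: A=5, C=1, G=4, T=3
AT pairs contribute 8, GC pairs contribute 5.
Tm = 4·5 + 2·8 = 20 + 16 = 36°C

36°C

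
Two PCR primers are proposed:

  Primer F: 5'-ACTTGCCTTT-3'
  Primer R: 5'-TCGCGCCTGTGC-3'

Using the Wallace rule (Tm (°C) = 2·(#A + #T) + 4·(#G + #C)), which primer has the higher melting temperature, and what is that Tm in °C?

Primer R, 42°C

Primer F: A+T=6, G+C=4 → Tm = 2(6)+4(4) = 28°C
Primer R: A+T=3, G+C=9 → Tm = 2(3)+4(9) = 42°C
28°C vs 42°C → primer R is higher.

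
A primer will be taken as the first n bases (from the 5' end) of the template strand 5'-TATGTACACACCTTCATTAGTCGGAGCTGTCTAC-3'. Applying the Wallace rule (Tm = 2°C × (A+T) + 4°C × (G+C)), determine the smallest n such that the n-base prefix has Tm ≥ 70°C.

n = 25

First 24 bases: TATGTACACACCTTCATTAGTCGG → Tm = 68°C (< 70°C)
First 25 bases: TATGTACACACCTTCATTAGTCGGA → Tm = 70°C (≥ 70°C)
Since every base adds ≥2°C, Tm only increases with n, so the threshold is first crossed at n = 25.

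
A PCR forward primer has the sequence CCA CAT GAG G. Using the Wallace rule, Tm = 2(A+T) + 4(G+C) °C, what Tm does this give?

Counting bases: A=3, T=1, G=3, C=3
AT pairs contribute 4, GC pairs contribute 6.
Tm = 4·6 + 2·4 = 24 + 8 = 32°C

32°C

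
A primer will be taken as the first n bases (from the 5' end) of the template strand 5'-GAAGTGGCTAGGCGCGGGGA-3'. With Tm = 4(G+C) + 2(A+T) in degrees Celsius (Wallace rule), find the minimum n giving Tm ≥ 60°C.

n = 18

First 17 bases: GAAGTGGCTAGGCGCGG → Tm = 58°C (< 60°C)
First 18 bases: GAAGTGGCTAGGCGCGGG → Tm = 62°C (≥ 60°C)
Each additional base adds 2°C (A/T) or 4°C (G/C), so Tm is non-decreasing in n; n = 18 is the first length to reach 60°C.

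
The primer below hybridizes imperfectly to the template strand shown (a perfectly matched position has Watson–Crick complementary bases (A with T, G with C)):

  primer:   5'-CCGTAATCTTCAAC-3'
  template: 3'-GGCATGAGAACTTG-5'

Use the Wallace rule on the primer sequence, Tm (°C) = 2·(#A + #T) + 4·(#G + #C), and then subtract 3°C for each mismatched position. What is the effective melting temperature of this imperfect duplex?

Primer base counts: A=4, T=4, G=1, C=5 → A+T=8, G+C=6
Perfect-match Tm = 2(8) + 4(6) = 16 + 24 = 40°C
Mismatches (positions where the bases are not complementary): 2 (at positions 6, 11)
Effective Tm = 40 − 2×3 = 40 − 6 = 34°C

34°C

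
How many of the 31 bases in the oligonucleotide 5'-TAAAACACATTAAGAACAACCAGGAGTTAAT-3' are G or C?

Scanning the sequence gives A=16, C=5, T=6, G=4.
Total G or C: 4 + 5 = 9

9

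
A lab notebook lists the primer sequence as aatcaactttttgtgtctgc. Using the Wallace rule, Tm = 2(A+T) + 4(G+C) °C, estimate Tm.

54°C

Counting bases: T=9, A=4, C=4, G=3
So N_AT = 13 and N_GC = 7.
Tm = 2(13) + 4(7) = 26 + 28 = 54°C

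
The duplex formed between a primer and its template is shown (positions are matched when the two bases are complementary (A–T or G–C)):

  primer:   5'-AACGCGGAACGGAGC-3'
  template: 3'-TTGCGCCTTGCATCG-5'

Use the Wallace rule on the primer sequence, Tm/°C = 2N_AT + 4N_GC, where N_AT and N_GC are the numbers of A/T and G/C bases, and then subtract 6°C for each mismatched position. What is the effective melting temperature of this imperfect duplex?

44°C

Primer base counts: A=5, T=0, G=6, C=4 → A+T=5, G+C=10
Perfect-match Tm = 2(5) + 4(10) = 10 + 40 = 50°C
Mismatches (positions where the bases are not complementary): 1 (at position 12)
Effective Tm = 50 − 1×6 = 50 − 6 = 44°C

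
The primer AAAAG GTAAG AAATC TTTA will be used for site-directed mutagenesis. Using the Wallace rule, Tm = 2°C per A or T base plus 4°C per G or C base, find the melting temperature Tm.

Counting bases: G=3, A=10, T=5, C=1
So N_AT = 15 and N_GC = 4.
Tm = 4·4 + 2·15 = 16 + 30 = 46°C

46°C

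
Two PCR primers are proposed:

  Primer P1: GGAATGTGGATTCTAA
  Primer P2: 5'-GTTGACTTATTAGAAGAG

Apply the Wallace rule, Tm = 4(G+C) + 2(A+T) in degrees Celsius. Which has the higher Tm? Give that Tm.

Primer P2, 48°C

Primer P1: A+T=10, G+C=6 → Tm = 2(10)+4(6) = 44°C
Primer P2: A+T=12, G+C=6 → Tm = 2(12)+4(6) = 48°C
44°C vs 48°C → primer P2 is higher.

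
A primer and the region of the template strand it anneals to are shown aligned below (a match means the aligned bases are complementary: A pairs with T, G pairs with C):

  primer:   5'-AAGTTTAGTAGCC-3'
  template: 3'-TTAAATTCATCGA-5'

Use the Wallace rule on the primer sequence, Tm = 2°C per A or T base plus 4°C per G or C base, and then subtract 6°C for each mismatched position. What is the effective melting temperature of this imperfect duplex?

Primer base counts: A=4, T=4, G=3, C=2 → A+T=8, G+C=5
Perfect-match Tm = 2(8) + 4(5) = 16 + 20 = 36°C
Mismatches (positions where the bases are not complementary): 3 (at positions 3, 6, 13)
Effective Tm = 36 − 3×6 = 36 − 18 = 18°C

18°C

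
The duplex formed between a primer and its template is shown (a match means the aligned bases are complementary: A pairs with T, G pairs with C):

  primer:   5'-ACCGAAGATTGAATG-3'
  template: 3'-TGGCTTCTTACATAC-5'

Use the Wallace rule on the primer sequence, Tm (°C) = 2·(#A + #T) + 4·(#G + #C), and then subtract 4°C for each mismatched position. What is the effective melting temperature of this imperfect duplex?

34°C

Primer base counts: A=6, T=3, G=4, C=2 → A+T=9, G+C=6
Perfect-match Tm = 2(9) + 4(6) = 18 + 24 = 42°C
Mismatches (positions where the bases are not complementary): 2 (at positions 9, 12)
Effective Tm = 42 − 2×4 = 42 − 8 = 34°C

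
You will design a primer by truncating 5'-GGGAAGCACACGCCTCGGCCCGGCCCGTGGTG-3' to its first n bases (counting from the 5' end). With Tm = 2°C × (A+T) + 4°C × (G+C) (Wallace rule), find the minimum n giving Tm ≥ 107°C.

n = 30

First 29 bases: GGGAAGCACACGCCTCGGCCCGGCCCGTG → Tm = 104°C (< 107°C)
First 30 bases: GGGAAGCACACGCCTCGGCCCGGCCCGTGG → Tm = 108°C (≥ 107°C)
Since every base adds ≥2°C, Tm only increases with n, so the threshold is first crossed at n = 30.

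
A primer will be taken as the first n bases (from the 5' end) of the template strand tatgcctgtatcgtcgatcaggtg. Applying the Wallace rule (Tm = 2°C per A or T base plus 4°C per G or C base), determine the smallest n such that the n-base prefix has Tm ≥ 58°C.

First 19 bases: TATGCCTGTATCGTCGATC → Tm = 56°C (< 58°C)
First 20 bases: TATGCCTGTATCGTCGATCA → Tm = 58°C (≥ 58°C)
Each additional base adds 2°C (A/T) or 4°C (G/C), so Tm is non-decreasing in n; n = 20 is the first length to reach 58°C.

n = 20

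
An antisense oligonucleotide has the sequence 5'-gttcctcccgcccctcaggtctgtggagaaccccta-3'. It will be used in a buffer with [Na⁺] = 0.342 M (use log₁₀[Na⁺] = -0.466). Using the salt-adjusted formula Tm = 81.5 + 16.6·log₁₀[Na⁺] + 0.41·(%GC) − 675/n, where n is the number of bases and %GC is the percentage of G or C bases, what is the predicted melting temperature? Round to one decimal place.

81.2°C

Length n = 36. G=8, C=15, T=8, A=5
G+C = 23, so %GC = 23/36 × 100 = 63.889%
Salt term: 16.6 × (-0.466) = -7.736
GC term: 0.41 × 63.889 = 26.194; length term: −675/36 = −18.75
Tm = 81.5 + (-7.736) + 26.194 − 18.75 = 81.208 → 81.2°C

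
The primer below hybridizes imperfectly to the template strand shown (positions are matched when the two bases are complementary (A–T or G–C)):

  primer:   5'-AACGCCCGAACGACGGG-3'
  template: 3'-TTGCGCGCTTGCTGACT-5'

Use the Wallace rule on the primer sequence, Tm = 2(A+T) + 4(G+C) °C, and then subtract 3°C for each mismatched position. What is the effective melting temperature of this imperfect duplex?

Primer base counts: A=5, T=0, G=6, C=6 → A+T=5, G+C=12
Perfect-match Tm = 2(5) + 4(12) = 10 + 48 = 58°C
Mismatches (positions where the bases are not complementary): 3 (at positions 6, 15, 17)
Effective Tm = 58 − 3×3 = 58 − 9 = 49°C

49°C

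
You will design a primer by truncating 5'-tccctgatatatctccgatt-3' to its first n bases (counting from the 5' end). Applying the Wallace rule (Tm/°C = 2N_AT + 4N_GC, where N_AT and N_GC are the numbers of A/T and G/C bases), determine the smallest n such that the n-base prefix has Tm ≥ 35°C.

First 12 bases: TCCCTGATATAT → Tm = 32°C (< 35°C)
First 13 bases: TCCCTGATATATC → Tm = 36°C (≥ 35°C)
Since every base adds ≥2°C, Tm only increases with n, so the threshold is first crossed at n = 13.

n = 13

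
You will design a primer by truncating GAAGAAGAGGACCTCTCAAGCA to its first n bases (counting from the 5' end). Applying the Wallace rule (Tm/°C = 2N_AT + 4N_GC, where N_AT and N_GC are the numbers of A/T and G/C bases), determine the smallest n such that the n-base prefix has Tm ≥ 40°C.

n = 13

First 12 bases: GAAGAAGAGGAC → Tm = 36°C (< 40°C)
First 13 bases: GAAGAAGAGGACC → Tm = 40°C (≥ 40°C)
Each additional base adds 2°C (A/T) or 4°C (G/C), so Tm is non-decreasing in n; n = 13 is the first length to reach 40°C.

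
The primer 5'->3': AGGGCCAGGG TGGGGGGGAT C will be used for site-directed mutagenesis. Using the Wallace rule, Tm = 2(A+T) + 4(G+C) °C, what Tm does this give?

74°C

Counting bases: T=2, C=3, G=13, A=3
So N_AT = 5 and N_GC = 16.
Tm = 2(5) + 4(16) = 10 + 64 = 74°C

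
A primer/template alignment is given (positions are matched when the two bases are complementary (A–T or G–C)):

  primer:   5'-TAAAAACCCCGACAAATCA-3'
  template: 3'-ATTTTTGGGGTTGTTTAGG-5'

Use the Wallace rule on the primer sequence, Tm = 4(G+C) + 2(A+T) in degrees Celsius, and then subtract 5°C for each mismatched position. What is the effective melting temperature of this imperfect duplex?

Primer base counts: A=10, T=2, G=1, C=6 → A+T=12, G+C=7
Perfect-match Tm = 2(12) + 4(7) = 24 + 28 = 52°C
Mismatches (positions where the bases are not complementary): 2 (at positions 11, 19)
Effective Tm = 52 − 2×5 = 52 − 10 = 42°C

42°C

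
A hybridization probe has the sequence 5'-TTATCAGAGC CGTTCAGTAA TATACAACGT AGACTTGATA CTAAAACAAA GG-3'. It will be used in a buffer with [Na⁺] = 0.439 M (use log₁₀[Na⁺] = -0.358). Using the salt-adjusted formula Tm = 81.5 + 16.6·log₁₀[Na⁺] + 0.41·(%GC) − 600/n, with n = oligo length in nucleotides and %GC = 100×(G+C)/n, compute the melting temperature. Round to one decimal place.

78.2°C

Length n = 52. Base counts: G=9, A=21, T=13, C=9
G+C = 18, so %GC = 18/52 × 100 = 34.615%
Salt term: 16.6 × (-0.358) = -5.943
GC term: 0.41 × 34.615 = 14.192; length term: −600/52 = −11.538
Tm = 81.5 + (-5.943) + 14.192 − 11.538 = 78.211 → 78.2°C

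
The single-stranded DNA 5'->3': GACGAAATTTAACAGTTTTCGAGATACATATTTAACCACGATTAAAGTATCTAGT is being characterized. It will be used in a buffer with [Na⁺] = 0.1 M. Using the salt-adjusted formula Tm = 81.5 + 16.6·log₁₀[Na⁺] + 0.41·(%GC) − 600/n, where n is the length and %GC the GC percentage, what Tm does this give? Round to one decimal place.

65.9°C

Length n = 55. C=8, A=21, T=18, G=8
G+C = 16, so %GC = 16/55 × 100 = 29.091%
Salt term: 16.6 × (-1) = -16.6
GC term: 0.41 × 29.091 = 11.927; length term: −600/55 = −10.909
Tm = 81.5 + (-16.6) + 11.927 − 10.909 = 65.918 → 65.9°C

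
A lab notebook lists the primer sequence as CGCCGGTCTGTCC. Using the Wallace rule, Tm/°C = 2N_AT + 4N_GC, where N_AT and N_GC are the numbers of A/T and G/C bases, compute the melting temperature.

Base counts: A=0, T=3, G=4, C=6
A+T = 3, G+C = 10
Tm = 2(3) + 4(10) = 6 + 40 = 46°C

46°C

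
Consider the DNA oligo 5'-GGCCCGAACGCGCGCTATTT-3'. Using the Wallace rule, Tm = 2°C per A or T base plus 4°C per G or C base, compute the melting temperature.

66°C

Scanning the sequence gives G=6, T=4, C=7, A=3.
So N_AT = 7 and N_GC = 13.
Tm = 2×7 + 4×13 = 66°C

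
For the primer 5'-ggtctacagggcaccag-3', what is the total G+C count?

Counting bases: C=5, A=4, G=6, T=2
Total G or C: 6 + 5 = 11

11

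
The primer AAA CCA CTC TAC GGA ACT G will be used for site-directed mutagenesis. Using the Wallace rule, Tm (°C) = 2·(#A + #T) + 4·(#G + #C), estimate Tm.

56°C

G=3, A=7, T=3, C=6
A+T = 10, G+C = 9
Tm = 2(10) + 4(9) = 20 + 36 = 56°C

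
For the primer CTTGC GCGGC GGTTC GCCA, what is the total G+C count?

Counting bases: C=7, A=1, T=4, G=7
G+C = 7 + 7 = 14

14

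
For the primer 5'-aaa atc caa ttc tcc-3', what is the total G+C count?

5

A=6, C=5, T=4, G=0
G+C = 0 + 5 = 5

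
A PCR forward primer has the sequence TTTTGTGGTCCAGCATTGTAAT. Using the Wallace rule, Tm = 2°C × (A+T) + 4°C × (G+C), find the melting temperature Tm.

60°C

C=3, A=4, T=10, G=5
AT pairs contribute 14, GC pairs contribute 8.
Tm = 2(14) + 4(8) = 28 + 32 = 60°C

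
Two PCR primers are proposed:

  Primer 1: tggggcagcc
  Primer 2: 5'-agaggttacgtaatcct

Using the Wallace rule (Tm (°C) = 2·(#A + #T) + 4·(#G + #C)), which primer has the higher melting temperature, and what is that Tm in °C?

Primer 1: A+T=2, G+C=8 → Tm = 2(2)+4(8) = 36°C
Primer 2: A+T=10, G+C=7 → Tm = 2(10)+4(7) = 48°C
36°C vs 48°C → primer 2 is higher.

Primer 2, 48°C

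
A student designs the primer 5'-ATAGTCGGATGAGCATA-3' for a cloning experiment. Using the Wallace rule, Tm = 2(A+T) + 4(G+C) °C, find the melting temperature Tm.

48°C

T=4, A=6, C=2, G=5
So N_AT = 10 and N_GC = 7.
Tm = 2(10) + 4(7) = 20 + 28 = 48°C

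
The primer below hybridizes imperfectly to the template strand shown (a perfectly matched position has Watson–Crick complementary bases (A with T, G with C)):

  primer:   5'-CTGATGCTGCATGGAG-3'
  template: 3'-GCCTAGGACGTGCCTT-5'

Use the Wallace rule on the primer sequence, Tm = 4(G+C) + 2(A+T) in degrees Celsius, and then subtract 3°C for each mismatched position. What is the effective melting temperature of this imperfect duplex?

Primer base counts: A=3, T=4, G=6, C=3 → A+T=7, G+C=9
Perfect-match Tm = 2(7) + 4(9) = 14 + 36 = 50°C
Mismatches (positions where the bases are not complementary): 4 (at positions 2, 6, 12, 16)
Effective Tm = 50 − 4×3 = 50 − 12 = 38°C

38°C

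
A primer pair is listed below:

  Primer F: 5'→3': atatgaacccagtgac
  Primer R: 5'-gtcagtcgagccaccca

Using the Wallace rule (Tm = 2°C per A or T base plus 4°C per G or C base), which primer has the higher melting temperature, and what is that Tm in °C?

Primer F: A+T=9, G+C=7 → Tm = 2(9)+4(7) = 46°C
Primer R: A+T=6, G+C=11 → Tm = 2(6)+4(11) = 56°C
46°C vs 56°C → primer R is higher.

Primer R, 56°C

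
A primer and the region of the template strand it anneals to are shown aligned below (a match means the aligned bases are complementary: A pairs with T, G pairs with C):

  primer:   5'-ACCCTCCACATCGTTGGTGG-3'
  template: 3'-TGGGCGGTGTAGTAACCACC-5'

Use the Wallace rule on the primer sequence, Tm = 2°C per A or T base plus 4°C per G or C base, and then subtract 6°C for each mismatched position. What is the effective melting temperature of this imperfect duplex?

Primer base counts: A=3, T=5, G=5, C=7 → A+T=8, G+C=12
Perfect-match Tm = 2(8) + 4(12) = 16 + 48 = 64°C
Mismatches (positions where the bases are not complementary): 2 (at positions 5, 13)
Effective Tm = 64 − 2×6 = 64 − 12 = 52°C

52°C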